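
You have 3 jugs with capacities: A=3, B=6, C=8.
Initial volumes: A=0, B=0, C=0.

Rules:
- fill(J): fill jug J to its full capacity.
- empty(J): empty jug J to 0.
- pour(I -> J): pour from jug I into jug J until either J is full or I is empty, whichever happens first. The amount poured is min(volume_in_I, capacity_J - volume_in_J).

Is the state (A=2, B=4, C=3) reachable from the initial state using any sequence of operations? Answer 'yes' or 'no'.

Answer: no

Derivation:
BFS explored all 182 reachable states.
Reachable set includes: (0,0,0), (0,0,1), (0,0,2), (0,0,3), (0,0,4), (0,0,5), (0,0,6), (0,0,7), (0,0,8), (0,1,0), (0,1,1), (0,1,2) ...
Target (A=2, B=4, C=3) not in reachable set → no.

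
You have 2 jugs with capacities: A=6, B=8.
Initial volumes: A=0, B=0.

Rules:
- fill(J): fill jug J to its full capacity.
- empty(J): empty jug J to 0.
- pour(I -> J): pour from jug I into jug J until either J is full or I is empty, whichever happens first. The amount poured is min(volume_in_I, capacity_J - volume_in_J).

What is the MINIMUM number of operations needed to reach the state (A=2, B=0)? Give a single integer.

BFS from (A=0, B=0). One shortest path:
  1. fill(B) -> (A=0 B=8)
  2. pour(B -> A) -> (A=6 B=2)
  3. empty(A) -> (A=0 B=2)
  4. pour(B -> A) -> (A=2 B=0)
Reached target in 4 moves.

Answer: 4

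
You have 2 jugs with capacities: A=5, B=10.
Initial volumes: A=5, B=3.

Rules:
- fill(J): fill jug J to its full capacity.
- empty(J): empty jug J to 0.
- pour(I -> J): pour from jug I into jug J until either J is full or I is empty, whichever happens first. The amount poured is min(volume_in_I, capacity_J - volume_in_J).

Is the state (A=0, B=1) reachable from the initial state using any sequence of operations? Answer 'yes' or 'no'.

BFS explored all 12 reachable states.
Reachable set includes: (0,0), (0,3), (0,5), (0,8), (0,10), (3,0), (3,10), (5,0), (5,3), (5,5), (5,8), (5,10)
Target (A=0, B=1) not in reachable set → no.

Answer: no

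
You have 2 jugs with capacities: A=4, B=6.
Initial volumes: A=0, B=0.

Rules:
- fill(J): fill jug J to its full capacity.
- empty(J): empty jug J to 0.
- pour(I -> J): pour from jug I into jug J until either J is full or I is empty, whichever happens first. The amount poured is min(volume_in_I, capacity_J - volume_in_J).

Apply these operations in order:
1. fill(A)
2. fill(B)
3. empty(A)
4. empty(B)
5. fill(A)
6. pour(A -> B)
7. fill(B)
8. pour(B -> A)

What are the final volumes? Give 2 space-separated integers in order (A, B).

Step 1: fill(A) -> (A=4 B=0)
Step 2: fill(B) -> (A=4 B=6)
Step 3: empty(A) -> (A=0 B=6)
Step 4: empty(B) -> (A=0 B=0)
Step 5: fill(A) -> (A=4 B=0)
Step 6: pour(A -> B) -> (A=0 B=4)
Step 7: fill(B) -> (A=0 B=6)
Step 8: pour(B -> A) -> (A=4 B=2)

Answer: 4 2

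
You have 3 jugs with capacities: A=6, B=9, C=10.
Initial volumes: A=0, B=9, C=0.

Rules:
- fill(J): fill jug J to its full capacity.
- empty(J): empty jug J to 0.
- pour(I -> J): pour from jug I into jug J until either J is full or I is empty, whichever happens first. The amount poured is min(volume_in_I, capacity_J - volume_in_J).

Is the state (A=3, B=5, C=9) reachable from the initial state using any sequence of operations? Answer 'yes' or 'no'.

Answer: no

Derivation:
BFS explored all 410 reachable states.
Reachable set includes: (0,0,0), (0,0,1), (0,0,2), (0,0,3), (0,0,4), (0,0,5), (0,0,6), (0,0,7), (0,0,8), (0,0,9), (0,0,10), (0,1,0) ...
Target (A=3, B=5, C=9) not in reachable set → no.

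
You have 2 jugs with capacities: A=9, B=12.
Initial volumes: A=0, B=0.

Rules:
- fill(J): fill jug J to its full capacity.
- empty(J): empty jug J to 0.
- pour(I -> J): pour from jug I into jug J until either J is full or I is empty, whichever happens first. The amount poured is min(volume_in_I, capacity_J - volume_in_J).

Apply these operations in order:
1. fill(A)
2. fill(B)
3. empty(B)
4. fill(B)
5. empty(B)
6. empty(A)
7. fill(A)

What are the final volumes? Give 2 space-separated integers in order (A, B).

Answer: 9 0

Derivation:
Step 1: fill(A) -> (A=9 B=0)
Step 2: fill(B) -> (A=9 B=12)
Step 3: empty(B) -> (A=9 B=0)
Step 4: fill(B) -> (A=9 B=12)
Step 5: empty(B) -> (A=9 B=0)
Step 6: empty(A) -> (A=0 B=0)
Step 7: fill(A) -> (A=9 B=0)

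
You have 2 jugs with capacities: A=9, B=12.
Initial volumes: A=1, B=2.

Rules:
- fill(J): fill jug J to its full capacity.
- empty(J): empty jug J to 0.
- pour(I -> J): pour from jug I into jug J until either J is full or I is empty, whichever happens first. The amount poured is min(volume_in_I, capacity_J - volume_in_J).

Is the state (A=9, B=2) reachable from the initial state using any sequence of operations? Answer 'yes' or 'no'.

BFS from (A=1, B=2):
  1. fill(A) -> (A=9 B=2)
Target reached → yes.

Answer: yes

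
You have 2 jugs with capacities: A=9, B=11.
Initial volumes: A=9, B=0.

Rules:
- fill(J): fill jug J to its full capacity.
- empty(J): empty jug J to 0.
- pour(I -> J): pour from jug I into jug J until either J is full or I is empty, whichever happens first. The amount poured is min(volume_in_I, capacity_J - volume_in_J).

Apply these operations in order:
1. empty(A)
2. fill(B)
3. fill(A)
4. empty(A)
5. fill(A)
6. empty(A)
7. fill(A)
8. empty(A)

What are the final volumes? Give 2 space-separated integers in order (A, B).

Answer: 0 11

Derivation:
Step 1: empty(A) -> (A=0 B=0)
Step 2: fill(B) -> (A=0 B=11)
Step 3: fill(A) -> (A=9 B=11)
Step 4: empty(A) -> (A=0 B=11)
Step 5: fill(A) -> (A=9 B=11)
Step 6: empty(A) -> (A=0 B=11)
Step 7: fill(A) -> (A=9 B=11)
Step 8: empty(A) -> (A=0 B=11)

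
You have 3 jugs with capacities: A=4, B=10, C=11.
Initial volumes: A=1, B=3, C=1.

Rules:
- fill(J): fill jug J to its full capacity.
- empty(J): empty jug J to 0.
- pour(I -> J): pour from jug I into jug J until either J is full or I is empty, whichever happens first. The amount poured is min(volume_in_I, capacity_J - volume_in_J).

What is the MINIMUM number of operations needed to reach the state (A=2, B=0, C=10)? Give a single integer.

Answer: 3

Derivation:
BFS from (A=1, B=3, C=1). One shortest path:
  1. fill(B) -> (A=1 B=10 C=1)
  2. pour(C -> A) -> (A=2 B=10 C=0)
  3. pour(B -> C) -> (A=2 B=0 C=10)
Reached target in 3 moves.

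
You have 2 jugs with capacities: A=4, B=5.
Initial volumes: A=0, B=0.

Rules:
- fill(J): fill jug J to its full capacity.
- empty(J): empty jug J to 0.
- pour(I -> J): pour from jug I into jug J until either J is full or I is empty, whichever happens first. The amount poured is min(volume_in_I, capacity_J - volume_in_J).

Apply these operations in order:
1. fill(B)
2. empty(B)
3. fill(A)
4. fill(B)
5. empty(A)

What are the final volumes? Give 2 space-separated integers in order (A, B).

Answer: 0 5

Derivation:
Step 1: fill(B) -> (A=0 B=5)
Step 2: empty(B) -> (A=0 B=0)
Step 3: fill(A) -> (A=4 B=0)
Step 4: fill(B) -> (A=4 B=5)
Step 5: empty(A) -> (A=0 B=5)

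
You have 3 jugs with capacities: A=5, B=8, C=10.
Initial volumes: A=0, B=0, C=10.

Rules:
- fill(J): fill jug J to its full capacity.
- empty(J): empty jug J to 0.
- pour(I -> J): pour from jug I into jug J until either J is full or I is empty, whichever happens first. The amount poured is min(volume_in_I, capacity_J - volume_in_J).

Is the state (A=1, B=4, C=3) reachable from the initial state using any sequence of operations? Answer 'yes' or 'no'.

BFS explored all 342 reachable states.
Reachable set includes: (0,0,0), (0,0,1), (0,0,2), (0,0,3), (0,0,4), (0,0,5), (0,0,6), (0,0,7), (0,0,8), (0,0,9), (0,0,10), (0,1,0) ...
Target (A=1, B=4, C=3) not in reachable set → no.

Answer: no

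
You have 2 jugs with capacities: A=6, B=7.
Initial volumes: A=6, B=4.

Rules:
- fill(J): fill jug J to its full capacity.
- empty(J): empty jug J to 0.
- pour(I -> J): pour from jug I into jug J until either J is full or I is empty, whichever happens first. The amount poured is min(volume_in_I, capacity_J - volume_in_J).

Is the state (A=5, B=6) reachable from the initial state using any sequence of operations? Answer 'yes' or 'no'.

BFS explored all 26 reachable states.
Reachable set includes: (0,0), (0,1), (0,2), (0,3), (0,4), (0,5), (0,6), (0,7), (1,0), (1,7), (2,0), (2,7) ...
Target (A=5, B=6) not in reachable set → no.

Answer: no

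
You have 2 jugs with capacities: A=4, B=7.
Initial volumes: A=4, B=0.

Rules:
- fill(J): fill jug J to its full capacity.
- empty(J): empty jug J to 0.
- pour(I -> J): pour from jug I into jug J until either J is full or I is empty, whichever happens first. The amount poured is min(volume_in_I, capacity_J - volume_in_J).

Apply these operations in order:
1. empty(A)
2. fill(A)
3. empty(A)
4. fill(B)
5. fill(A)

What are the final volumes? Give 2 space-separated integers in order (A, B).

Answer: 4 7

Derivation:
Step 1: empty(A) -> (A=0 B=0)
Step 2: fill(A) -> (A=4 B=0)
Step 3: empty(A) -> (A=0 B=0)
Step 4: fill(B) -> (A=0 B=7)
Step 5: fill(A) -> (A=4 B=7)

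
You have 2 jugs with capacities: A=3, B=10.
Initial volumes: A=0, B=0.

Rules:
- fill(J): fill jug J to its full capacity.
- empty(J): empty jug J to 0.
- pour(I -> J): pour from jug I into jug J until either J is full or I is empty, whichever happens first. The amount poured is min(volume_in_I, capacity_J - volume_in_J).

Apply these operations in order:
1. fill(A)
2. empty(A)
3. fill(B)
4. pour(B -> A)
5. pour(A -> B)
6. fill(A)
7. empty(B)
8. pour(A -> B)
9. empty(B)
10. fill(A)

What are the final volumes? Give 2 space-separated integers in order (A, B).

Step 1: fill(A) -> (A=3 B=0)
Step 2: empty(A) -> (A=0 B=0)
Step 3: fill(B) -> (A=0 B=10)
Step 4: pour(B -> A) -> (A=3 B=7)
Step 5: pour(A -> B) -> (A=0 B=10)
Step 6: fill(A) -> (A=3 B=10)
Step 7: empty(B) -> (A=3 B=0)
Step 8: pour(A -> B) -> (A=0 B=3)
Step 9: empty(B) -> (A=0 B=0)
Step 10: fill(A) -> (A=3 B=0)

Answer: 3 0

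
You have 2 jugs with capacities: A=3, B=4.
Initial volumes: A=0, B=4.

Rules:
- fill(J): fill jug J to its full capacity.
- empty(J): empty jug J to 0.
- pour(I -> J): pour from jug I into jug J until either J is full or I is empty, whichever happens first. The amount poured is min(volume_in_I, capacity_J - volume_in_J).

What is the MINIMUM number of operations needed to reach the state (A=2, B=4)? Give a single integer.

BFS from (A=0, B=4). One shortest path:
  1. fill(A) -> (A=3 B=4)
  2. empty(B) -> (A=3 B=0)
  3. pour(A -> B) -> (A=0 B=3)
  4. fill(A) -> (A=3 B=3)
  5. pour(A -> B) -> (A=2 B=4)
Reached target in 5 moves.

Answer: 5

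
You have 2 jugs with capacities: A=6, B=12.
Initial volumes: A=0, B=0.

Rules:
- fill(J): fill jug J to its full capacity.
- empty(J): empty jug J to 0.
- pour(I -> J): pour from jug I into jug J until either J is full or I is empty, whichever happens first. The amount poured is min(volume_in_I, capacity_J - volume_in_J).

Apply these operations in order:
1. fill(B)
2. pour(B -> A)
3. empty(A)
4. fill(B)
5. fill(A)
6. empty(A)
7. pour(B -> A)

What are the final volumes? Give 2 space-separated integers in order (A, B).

Step 1: fill(B) -> (A=0 B=12)
Step 2: pour(B -> A) -> (A=6 B=6)
Step 3: empty(A) -> (A=0 B=6)
Step 4: fill(B) -> (A=0 B=12)
Step 5: fill(A) -> (A=6 B=12)
Step 6: empty(A) -> (A=0 B=12)
Step 7: pour(B -> A) -> (A=6 B=6)

Answer: 6 6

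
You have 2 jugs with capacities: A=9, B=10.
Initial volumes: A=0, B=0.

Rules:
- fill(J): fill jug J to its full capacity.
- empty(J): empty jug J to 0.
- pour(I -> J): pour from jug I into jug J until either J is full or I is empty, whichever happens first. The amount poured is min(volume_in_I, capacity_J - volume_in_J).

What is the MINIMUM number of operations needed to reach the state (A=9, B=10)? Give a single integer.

Answer: 2

Derivation:
BFS from (A=0, B=0). One shortest path:
  1. fill(A) -> (A=9 B=0)
  2. fill(B) -> (A=9 B=10)
Reached target in 2 moves.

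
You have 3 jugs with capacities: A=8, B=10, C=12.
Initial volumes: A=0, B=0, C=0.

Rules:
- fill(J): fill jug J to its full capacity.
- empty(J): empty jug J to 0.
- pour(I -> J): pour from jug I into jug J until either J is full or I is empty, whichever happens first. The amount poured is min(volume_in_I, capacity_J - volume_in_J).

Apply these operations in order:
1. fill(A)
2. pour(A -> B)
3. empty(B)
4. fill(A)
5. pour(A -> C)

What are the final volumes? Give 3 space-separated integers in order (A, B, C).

Answer: 0 0 8

Derivation:
Step 1: fill(A) -> (A=8 B=0 C=0)
Step 2: pour(A -> B) -> (A=0 B=8 C=0)
Step 3: empty(B) -> (A=0 B=0 C=0)
Step 4: fill(A) -> (A=8 B=0 C=0)
Step 5: pour(A -> C) -> (A=0 B=0 C=8)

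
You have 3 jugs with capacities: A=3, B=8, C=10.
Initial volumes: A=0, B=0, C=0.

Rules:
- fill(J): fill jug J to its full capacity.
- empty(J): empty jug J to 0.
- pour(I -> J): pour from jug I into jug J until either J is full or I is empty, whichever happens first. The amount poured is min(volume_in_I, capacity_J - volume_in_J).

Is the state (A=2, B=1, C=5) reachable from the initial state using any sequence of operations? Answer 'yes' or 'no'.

Answer: no

Derivation:
BFS explored all 270 reachable states.
Reachable set includes: (0,0,0), (0,0,1), (0,0,2), (0,0,3), (0,0,4), (0,0,5), (0,0,6), (0,0,7), (0,0,8), (0,0,9), (0,0,10), (0,1,0) ...
Target (A=2, B=1, C=5) not in reachable set → no.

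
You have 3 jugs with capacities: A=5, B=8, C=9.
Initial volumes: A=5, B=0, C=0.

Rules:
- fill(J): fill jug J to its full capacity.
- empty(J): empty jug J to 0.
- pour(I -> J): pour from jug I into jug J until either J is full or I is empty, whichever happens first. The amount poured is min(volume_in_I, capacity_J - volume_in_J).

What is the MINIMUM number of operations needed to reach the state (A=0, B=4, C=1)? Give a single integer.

BFS from (A=5, B=0, C=0). One shortest path:
  1. fill(B) -> (A=5 B=8 C=0)
  2. pour(B -> C) -> (A=5 B=0 C=8)
  3. pour(A -> C) -> (A=4 B=0 C=9)
  4. pour(C -> B) -> (A=4 B=8 C=1)
  5. empty(B) -> (A=4 B=0 C=1)
  6. pour(A -> B) -> (A=0 B=4 C=1)
Reached target in 6 moves.

Answer: 6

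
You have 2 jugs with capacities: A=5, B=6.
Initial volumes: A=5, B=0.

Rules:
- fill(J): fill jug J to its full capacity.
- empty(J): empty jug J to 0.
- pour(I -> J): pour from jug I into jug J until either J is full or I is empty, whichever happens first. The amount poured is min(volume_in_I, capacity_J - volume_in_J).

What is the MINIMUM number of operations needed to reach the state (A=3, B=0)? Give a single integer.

BFS from (A=5, B=0). One shortest path:
  1. pour(A -> B) -> (A=0 B=5)
  2. fill(A) -> (A=5 B=5)
  3. pour(A -> B) -> (A=4 B=6)
  4. empty(B) -> (A=4 B=0)
  5. pour(A -> B) -> (A=0 B=4)
  6. fill(A) -> (A=5 B=4)
  7. pour(A -> B) -> (A=3 B=6)
  8. empty(B) -> (A=3 B=0)
Reached target in 8 moves.

Answer: 8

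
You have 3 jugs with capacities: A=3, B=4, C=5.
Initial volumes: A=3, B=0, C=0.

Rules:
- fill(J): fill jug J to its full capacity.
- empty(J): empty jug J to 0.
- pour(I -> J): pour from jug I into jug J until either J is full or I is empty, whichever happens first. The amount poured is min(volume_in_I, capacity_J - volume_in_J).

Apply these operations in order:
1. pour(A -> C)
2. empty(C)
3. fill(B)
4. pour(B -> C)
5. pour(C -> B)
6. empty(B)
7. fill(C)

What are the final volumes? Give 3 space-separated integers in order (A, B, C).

Answer: 0 0 5

Derivation:
Step 1: pour(A -> C) -> (A=0 B=0 C=3)
Step 2: empty(C) -> (A=0 B=0 C=0)
Step 3: fill(B) -> (A=0 B=4 C=0)
Step 4: pour(B -> C) -> (A=0 B=0 C=4)
Step 5: pour(C -> B) -> (A=0 B=4 C=0)
Step 6: empty(B) -> (A=0 B=0 C=0)
Step 7: fill(C) -> (A=0 B=0 C=5)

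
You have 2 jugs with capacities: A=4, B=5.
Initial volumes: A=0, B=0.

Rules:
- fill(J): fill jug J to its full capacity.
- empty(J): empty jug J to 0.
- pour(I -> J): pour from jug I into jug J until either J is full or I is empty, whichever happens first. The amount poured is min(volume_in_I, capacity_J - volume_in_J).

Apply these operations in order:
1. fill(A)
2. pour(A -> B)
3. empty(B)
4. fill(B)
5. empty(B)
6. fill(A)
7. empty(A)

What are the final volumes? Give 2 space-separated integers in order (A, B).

Step 1: fill(A) -> (A=4 B=0)
Step 2: pour(A -> B) -> (A=0 B=4)
Step 3: empty(B) -> (A=0 B=0)
Step 4: fill(B) -> (A=0 B=5)
Step 5: empty(B) -> (A=0 B=0)
Step 6: fill(A) -> (A=4 B=0)
Step 7: empty(A) -> (A=0 B=0)

Answer: 0 0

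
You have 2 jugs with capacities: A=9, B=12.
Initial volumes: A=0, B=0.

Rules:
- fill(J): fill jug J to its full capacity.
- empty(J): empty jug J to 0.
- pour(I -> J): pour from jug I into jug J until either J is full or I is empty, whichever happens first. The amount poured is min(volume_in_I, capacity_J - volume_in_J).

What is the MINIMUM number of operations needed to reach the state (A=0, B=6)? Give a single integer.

BFS from (A=0, B=0). One shortest path:
  1. fill(A) -> (A=9 B=0)
  2. pour(A -> B) -> (A=0 B=9)
  3. fill(A) -> (A=9 B=9)
  4. pour(A -> B) -> (A=6 B=12)
  5. empty(B) -> (A=6 B=0)
  6. pour(A -> B) -> (A=0 B=6)
Reached target in 6 moves.

Answer: 6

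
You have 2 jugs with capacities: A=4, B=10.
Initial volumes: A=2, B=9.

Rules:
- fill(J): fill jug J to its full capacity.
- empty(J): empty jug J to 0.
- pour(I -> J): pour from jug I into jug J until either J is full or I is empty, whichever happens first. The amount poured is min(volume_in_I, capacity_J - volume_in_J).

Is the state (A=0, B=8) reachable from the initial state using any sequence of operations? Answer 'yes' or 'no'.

Answer: yes

Derivation:
BFS from (A=2, B=9):
  1. fill(B) -> (A=2 B=10)
  2. pour(B -> A) -> (A=4 B=8)
  3. empty(A) -> (A=0 B=8)
Target reached → yes.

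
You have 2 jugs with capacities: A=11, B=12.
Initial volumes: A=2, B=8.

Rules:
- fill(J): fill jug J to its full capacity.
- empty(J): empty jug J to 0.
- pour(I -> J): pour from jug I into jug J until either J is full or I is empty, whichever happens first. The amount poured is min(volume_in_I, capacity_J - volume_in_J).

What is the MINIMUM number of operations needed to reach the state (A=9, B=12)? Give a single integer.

BFS from (A=2, B=8). One shortest path:
  1. pour(A -> B) -> (A=0 B=10)
  2. fill(A) -> (A=11 B=10)
  3. pour(A -> B) -> (A=9 B=12)
Reached target in 3 moves.

Answer: 3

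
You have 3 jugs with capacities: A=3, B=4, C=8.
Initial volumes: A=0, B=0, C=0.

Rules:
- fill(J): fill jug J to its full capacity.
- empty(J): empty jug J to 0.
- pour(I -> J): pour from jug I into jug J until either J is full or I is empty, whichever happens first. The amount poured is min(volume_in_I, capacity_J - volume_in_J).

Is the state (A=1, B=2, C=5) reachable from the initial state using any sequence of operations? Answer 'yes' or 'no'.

BFS explored all 138 reachable states.
Reachable set includes: (0,0,0), (0,0,1), (0,0,2), (0,0,3), (0,0,4), (0,0,5), (0,0,6), (0,0,7), (0,0,8), (0,1,0), (0,1,1), (0,1,2) ...
Target (A=1, B=2, C=5) not in reachable set → no.

Answer: no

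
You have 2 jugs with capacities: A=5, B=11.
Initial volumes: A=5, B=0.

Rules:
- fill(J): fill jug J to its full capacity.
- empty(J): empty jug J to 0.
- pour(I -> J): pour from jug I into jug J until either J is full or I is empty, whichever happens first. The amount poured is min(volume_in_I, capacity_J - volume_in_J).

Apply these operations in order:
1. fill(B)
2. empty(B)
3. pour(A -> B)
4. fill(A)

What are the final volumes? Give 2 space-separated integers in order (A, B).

Answer: 5 5

Derivation:
Step 1: fill(B) -> (A=5 B=11)
Step 2: empty(B) -> (A=5 B=0)
Step 3: pour(A -> B) -> (A=0 B=5)
Step 4: fill(A) -> (A=5 B=5)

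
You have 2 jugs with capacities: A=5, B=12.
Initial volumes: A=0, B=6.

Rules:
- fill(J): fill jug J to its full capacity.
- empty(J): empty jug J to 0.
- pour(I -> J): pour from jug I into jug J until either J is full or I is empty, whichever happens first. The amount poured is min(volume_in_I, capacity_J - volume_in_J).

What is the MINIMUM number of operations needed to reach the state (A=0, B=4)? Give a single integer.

BFS from (A=0, B=6). One shortest path:
  1. fill(A) -> (A=5 B=6)
  2. pour(A -> B) -> (A=0 B=11)
  3. fill(A) -> (A=5 B=11)
  4. pour(A -> B) -> (A=4 B=12)
  5. empty(B) -> (A=4 B=0)
  6. pour(A -> B) -> (A=0 B=4)
Reached target in 6 moves.

Answer: 6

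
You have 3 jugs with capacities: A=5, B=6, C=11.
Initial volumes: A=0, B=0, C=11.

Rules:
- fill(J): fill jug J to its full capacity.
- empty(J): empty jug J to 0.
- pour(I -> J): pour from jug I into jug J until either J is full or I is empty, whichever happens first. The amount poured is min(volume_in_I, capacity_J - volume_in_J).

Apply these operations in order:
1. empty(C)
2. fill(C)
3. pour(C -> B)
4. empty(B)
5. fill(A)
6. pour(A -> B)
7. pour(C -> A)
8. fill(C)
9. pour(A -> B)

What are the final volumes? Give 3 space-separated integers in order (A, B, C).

Answer: 4 6 11

Derivation:
Step 1: empty(C) -> (A=0 B=0 C=0)
Step 2: fill(C) -> (A=0 B=0 C=11)
Step 3: pour(C -> B) -> (A=0 B=6 C=5)
Step 4: empty(B) -> (A=0 B=0 C=5)
Step 5: fill(A) -> (A=5 B=0 C=5)
Step 6: pour(A -> B) -> (A=0 B=5 C=5)
Step 7: pour(C -> A) -> (A=5 B=5 C=0)
Step 8: fill(C) -> (A=5 B=5 C=11)
Step 9: pour(A -> B) -> (A=4 B=6 C=11)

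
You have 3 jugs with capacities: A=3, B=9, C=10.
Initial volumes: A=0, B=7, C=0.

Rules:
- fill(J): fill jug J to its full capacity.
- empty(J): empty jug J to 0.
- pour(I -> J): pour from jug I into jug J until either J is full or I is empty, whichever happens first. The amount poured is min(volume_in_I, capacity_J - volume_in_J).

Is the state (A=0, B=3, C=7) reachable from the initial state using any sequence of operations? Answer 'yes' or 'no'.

Answer: yes

Derivation:
BFS from (A=0, B=7, C=0):
  1. fill(A) -> (A=3 B=7 C=0)
  2. pour(B -> C) -> (A=3 B=0 C=7)
  3. pour(A -> B) -> (A=0 B=3 C=7)
Target reached → yes.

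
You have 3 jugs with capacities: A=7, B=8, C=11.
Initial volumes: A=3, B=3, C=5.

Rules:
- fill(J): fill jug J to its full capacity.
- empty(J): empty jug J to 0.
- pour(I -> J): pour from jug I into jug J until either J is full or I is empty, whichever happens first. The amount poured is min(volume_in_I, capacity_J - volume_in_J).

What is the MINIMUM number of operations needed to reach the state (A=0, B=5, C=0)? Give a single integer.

Answer: 3

Derivation:
BFS from (A=3, B=3, C=5). One shortest path:
  1. empty(A) -> (A=0 B=3 C=5)
  2. empty(B) -> (A=0 B=0 C=5)
  3. pour(C -> B) -> (A=0 B=5 C=0)
Reached target in 3 moves.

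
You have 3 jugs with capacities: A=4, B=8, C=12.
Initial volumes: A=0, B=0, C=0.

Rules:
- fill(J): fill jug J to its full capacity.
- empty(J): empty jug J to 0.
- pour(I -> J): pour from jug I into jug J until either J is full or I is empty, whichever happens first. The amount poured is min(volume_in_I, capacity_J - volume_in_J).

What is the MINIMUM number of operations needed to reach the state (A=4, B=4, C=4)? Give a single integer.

BFS from (A=0, B=0, C=0). One shortest path:
  1. fill(C) -> (A=0 B=0 C=12)
  2. pour(C -> B) -> (A=0 B=8 C=4)
  3. pour(B -> A) -> (A=4 B=4 C=4)
Reached target in 3 moves.

Answer: 3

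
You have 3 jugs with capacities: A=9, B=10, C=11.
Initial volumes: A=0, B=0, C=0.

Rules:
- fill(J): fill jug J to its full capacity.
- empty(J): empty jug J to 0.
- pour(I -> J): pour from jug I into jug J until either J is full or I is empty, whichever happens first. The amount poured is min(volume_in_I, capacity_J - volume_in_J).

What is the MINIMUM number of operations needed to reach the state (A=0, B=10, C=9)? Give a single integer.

Answer: 3

Derivation:
BFS from (A=0, B=0, C=0). One shortest path:
  1. fill(A) -> (A=9 B=0 C=0)
  2. fill(B) -> (A=9 B=10 C=0)
  3. pour(A -> C) -> (A=0 B=10 C=9)
Reached target in 3 moves.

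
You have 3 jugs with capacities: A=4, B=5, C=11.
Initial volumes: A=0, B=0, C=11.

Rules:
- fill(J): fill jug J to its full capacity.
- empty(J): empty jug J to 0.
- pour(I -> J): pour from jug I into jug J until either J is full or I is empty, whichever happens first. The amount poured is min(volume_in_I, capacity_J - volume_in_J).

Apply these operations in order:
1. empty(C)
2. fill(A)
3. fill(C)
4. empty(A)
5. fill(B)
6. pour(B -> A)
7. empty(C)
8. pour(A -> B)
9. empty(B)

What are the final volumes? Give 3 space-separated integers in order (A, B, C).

Step 1: empty(C) -> (A=0 B=0 C=0)
Step 2: fill(A) -> (A=4 B=0 C=0)
Step 3: fill(C) -> (A=4 B=0 C=11)
Step 4: empty(A) -> (A=0 B=0 C=11)
Step 5: fill(B) -> (A=0 B=5 C=11)
Step 6: pour(B -> A) -> (A=4 B=1 C=11)
Step 7: empty(C) -> (A=4 B=1 C=0)
Step 8: pour(A -> B) -> (A=0 B=5 C=0)
Step 9: empty(B) -> (A=0 B=0 C=0)

Answer: 0 0 0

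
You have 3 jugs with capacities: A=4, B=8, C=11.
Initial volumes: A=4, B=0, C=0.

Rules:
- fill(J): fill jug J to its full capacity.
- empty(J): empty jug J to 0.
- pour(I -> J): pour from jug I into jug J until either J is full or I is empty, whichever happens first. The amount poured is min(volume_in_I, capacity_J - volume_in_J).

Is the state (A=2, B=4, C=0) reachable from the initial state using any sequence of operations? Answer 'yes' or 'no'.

Answer: yes

Derivation:
BFS from (A=4, B=0, C=0):
  1. empty(A) -> (A=0 B=0 C=0)
  2. fill(C) -> (A=0 B=0 C=11)
  3. pour(C -> A) -> (A=4 B=0 C=7)
  4. pour(C -> B) -> (A=4 B=7 C=0)
  5. fill(C) -> (A=4 B=7 C=11)
  6. pour(C -> B) -> (A=4 B=8 C=10)
  7. empty(B) -> (A=4 B=0 C=10)
  8. pour(C -> B) -> (A=4 B=8 C=2)
  9. empty(B) -> (A=4 B=0 C=2)
  10. pour(A -> B) -> (A=0 B=4 C=2)
  11. pour(C -> A) -> (A=2 B=4 C=0)
Target reached → yes.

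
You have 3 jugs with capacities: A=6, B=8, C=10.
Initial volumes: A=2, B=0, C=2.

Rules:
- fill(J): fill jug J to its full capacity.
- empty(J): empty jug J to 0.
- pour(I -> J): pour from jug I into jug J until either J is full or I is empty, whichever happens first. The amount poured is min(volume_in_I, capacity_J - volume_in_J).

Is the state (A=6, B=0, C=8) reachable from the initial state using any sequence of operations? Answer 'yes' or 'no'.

BFS from (A=2, B=0, C=2):
  1. fill(A) -> (A=6 B=0 C=2)
  2. pour(A -> C) -> (A=0 B=0 C=8)
  3. fill(A) -> (A=6 B=0 C=8)
Target reached → yes.

Answer: yes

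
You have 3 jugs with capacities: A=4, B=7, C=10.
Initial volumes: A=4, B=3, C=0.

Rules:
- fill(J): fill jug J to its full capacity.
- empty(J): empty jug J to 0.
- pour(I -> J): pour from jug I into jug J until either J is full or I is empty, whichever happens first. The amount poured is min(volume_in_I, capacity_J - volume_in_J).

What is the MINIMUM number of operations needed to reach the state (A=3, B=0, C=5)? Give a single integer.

BFS from (A=4, B=3, C=0). One shortest path:
  1. empty(B) -> (A=4 B=0 C=0)
  2. pour(A -> B) -> (A=0 B=4 C=0)
  3. fill(A) -> (A=4 B=4 C=0)
  4. pour(A -> B) -> (A=1 B=7 C=0)
  5. pour(A -> C) -> (A=0 B=7 C=1)
  6. pour(B -> A) -> (A=4 B=3 C=1)
  7. pour(A -> C) -> (A=0 B=3 C=5)
  8. pour(B -> A) -> (A=3 B=0 C=5)
Reached target in 8 moves.

Answer: 8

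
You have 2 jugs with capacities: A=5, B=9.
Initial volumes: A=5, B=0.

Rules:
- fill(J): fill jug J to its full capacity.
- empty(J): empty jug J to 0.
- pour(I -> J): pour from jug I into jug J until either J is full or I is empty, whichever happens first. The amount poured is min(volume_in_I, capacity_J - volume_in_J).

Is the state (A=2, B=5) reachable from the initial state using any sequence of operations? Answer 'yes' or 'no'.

Answer: no

Derivation:
BFS explored all 28 reachable states.
Reachable set includes: (0,0), (0,1), (0,2), (0,3), (0,4), (0,5), (0,6), (0,7), (0,8), (0,9), (1,0), (1,9) ...
Target (A=2, B=5) not in reachable set → no.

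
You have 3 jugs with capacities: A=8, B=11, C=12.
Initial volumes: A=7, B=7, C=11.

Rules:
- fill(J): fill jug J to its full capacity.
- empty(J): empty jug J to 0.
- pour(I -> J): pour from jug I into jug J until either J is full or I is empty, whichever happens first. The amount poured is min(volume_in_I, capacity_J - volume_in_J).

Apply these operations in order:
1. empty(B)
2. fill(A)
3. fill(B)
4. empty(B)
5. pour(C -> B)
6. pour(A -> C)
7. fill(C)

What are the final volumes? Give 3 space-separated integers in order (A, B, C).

Step 1: empty(B) -> (A=7 B=0 C=11)
Step 2: fill(A) -> (A=8 B=0 C=11)
Step 3: fill(B) -> (A=8 B=11 C=11)
Step 4: empty(B) -> (A=8 B=0 C=11)
Step 5: pour(C -> B) -> (A=8 B=11 C=0)
Step 6: pour(A -> C) -> (A=0 B=11 C=8)
Step 7: fill(C) -> (A=0 B=11 C=12)

Answer: 0 11 12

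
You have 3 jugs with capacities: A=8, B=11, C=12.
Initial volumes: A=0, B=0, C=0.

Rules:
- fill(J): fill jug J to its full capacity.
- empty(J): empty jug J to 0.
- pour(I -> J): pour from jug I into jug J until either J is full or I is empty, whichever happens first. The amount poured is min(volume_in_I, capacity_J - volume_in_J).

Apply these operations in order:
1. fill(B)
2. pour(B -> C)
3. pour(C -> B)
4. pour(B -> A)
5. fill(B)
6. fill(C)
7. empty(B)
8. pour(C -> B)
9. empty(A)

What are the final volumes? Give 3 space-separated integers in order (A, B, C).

Answer: 0 11 1

Derivation:
Step 1: fill(B) -> (A=0 B=11 C=0)
Step 2: pour(B -> C) -> (A=0 B=0 C=11)
Step 3: pour(C -> B) -> (A=0 B=11 C=0)
Step 4: pour(B -> A) -> (A=8 B=3 C=0)
Step 5: fill(B) -> (A=8 B=11 C=0)
Step 6: fill(C) -> (A=8 B=11 C=12)
Step 7: empty(B) -> (A=8 B=0 C=12)
Step 8: pour(C -> B) -> (A=8 B=11 C=1)
Step 9: empty(A) -> (A=0 B=11 C=1)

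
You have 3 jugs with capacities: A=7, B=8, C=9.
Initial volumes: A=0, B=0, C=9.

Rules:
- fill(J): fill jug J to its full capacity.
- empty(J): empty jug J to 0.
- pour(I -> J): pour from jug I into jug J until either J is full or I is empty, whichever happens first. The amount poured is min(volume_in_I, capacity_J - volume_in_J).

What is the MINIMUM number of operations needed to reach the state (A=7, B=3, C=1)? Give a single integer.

Answer: 6

Derivation:
BFS from (A=0, B=0, C=9). One shortest path:
  1. pour(C -> A) -> (A=7 B=0 C=2)
  2. empty(A) -> (A=0 B=0 C=2)
  3. pour(C -> A) -> (A=2 B=0 C=0)
  4. fill(C) -> (A=2 B=0 C=9)
  5. pour(C -> B) -> (A=2 B=8 C=1)
  6. pour(B -> A) -> (A=7 B=3 C=1)
Reached target in 6 moves.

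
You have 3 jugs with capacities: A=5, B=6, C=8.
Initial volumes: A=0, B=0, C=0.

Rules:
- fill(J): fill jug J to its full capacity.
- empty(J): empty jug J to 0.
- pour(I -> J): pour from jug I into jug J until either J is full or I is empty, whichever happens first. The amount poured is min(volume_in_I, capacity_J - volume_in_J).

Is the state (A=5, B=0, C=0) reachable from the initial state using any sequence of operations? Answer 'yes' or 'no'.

BFS from (A=0, B=0, C=0):
  1. fill(A) -> (A=5 B=0 C=0)
Target reached → yes.

Answer: yes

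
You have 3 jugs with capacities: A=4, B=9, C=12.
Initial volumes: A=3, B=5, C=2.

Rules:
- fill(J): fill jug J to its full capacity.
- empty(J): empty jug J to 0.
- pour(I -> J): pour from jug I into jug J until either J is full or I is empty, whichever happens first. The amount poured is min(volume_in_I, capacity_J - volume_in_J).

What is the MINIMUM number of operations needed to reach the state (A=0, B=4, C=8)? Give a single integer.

Answer: 5

Derivation:
BFS from (A=3, B=5, C=2). One shortest path:
  1. fill(A) -> (A=4 B=5 C=2)
  2. fill(C) -> (A=4 B=5 C=12)
  3. pour(C -> B) -> (A=4 B=9 C=8)
  4. empty(B) -> (A=4 B=0 C=8)
  5. pour(A -> B) -> (A=0 B=4 C=8)
Reached target in 5 moves.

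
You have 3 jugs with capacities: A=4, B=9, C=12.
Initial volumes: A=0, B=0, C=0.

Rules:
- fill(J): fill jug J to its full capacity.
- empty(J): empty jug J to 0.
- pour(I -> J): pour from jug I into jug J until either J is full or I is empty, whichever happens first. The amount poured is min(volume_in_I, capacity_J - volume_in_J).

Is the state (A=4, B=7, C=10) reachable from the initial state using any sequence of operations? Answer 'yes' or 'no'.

Answer: yes

Derivation:
BFS from (A=0, B=0, C=0):
  1. fill(C) -> (A=0 B=0 C=12)
  2. pour(C -> B) -> (A=0 B=9 C=3)
  3. pour(C -> A) -> (A=3 B=9 C=0)
  4. pour(B -> C) -> (A=3 B=0 C=9)
  5. pour(A -> B) -> (A=0 B=3 C=9)
  6. pour(C -> A) -> (A=4 B=3 C=5)
  7. pour(A -> B) -> (A=0 B=7 C=5)
  8. pour(C -> A) -> (A=4 B=7 C=1)
  9. pour(A -> B) -> (A=2 B=9 C=1)
  10. pour(B -> C) -> (A=2 B=0 C=10)
  11. fill(B) -> (A=2 B=9 C=10)
  12. pour(B -> A) -> (A=4 B=7 C=10)
Target reached → yes.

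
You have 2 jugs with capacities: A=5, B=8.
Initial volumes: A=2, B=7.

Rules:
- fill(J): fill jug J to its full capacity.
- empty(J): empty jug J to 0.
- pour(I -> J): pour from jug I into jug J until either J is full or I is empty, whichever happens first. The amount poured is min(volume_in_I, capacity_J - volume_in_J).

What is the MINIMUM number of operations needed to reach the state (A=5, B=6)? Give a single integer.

Answer: 6

Derivation:
BFS from (A=2, B=7). One shortest path:
  1. pour(A -> B) -> (A=1 B=8)
  2. empty(B) -> (A=1 B=0)
  3. pour(A -> B) -> (A=0 B=1)
  4. fill(A) -> (A=5 B=1)
  5. pour(A -> B) -> (A=0 B=6)
  6. fill(A) -> (A=5 B=6)
Reached target in 6 moves.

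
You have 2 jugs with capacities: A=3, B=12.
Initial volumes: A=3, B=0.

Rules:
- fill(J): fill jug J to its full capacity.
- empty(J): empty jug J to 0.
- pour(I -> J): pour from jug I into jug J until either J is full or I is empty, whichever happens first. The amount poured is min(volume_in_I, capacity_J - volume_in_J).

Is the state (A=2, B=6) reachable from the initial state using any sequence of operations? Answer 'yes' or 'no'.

Answer: no

Derivation:
BFS explored all 10 reachable states.
Reachable set includes: (0,0), (0,3), (0,6), (0,9), (0,12), (3,0), (3,3), (3,6), (3,9), (3,12)
Target (A=2, B=6) not in reachable set → no.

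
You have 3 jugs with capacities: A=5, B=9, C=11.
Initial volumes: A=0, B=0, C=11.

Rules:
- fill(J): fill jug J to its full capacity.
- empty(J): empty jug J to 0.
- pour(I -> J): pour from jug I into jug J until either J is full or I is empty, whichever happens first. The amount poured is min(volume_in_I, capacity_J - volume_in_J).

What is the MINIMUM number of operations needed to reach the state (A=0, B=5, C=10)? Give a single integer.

Answer: 6

Derivation:
BFS from (A=0, B=0, C=11). One shortest path:
  1. fill(B) -> (A=0 B=9 C=11)
  2. pour(B -> A) -> (A=5 B=4 C=11)
  3. empty(A) -> (A=0 B=4 C=11)
  4. pour(B -> A) -> (A=4 B=0 C=11)
  5. pour(C -> A) -> (A=5 B=0 C=10)
  6. pour(A -> B) -> (A=0 B=5 C=10)
Reached target in 6 moves.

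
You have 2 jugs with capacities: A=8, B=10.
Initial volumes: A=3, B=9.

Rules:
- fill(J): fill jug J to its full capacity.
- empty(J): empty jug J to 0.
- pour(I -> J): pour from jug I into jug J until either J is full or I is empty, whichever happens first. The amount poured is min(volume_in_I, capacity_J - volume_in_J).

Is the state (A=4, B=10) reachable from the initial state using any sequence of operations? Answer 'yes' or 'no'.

Answer: yes

Derivation:
BFS from (A=3, B=9):
  1. pour(B -> A) -> (A=8 B=4)
  2. empty(A) -> (A=0 B=4)
  3. pour(B -> A) -> (A=4 B=0)
  4. fill(B) -> (A=4 B=10)
Target reached → yes.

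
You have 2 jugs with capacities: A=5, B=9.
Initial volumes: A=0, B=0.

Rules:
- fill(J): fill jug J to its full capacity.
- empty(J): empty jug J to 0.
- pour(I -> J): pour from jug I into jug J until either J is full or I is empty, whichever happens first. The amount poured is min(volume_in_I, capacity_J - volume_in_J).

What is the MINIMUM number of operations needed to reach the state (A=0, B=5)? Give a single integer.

BFS from (A=0, B=0). One shortest path:
  1. fill(A) -> (A=5 B=0)
  2. pour(A -> B) -> (A=0 B=5)
Reached target in 2 moves.

Answer: 2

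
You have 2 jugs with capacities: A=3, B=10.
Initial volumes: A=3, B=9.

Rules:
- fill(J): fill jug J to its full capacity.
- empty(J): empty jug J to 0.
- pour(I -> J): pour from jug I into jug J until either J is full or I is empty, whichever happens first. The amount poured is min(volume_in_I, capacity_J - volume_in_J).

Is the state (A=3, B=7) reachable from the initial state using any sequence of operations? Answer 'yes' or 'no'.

Answer: yes

Derivation:
BFS from (A=3, B=9):
  1. empty(A) -> (A=0 B=9)
  2. fill(B) -> (A=0 B=10)
  3. pour(B -> A) -> (A=3 B=7)
Target reached → yes.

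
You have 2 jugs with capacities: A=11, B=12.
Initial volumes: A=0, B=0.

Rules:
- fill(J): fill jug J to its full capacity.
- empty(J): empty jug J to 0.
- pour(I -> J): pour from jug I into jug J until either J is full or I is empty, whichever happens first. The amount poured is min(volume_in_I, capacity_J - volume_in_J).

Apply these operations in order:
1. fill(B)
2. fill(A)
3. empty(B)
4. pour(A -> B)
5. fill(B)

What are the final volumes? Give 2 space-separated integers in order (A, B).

Answer: 0 12

Derivation:
Step 1: fill(B) -> (A=0 B=12)
Step 2: fill(A) -> (A=11 B=12)
Step 3: empty(B) -> (A=11 B=0)
Step 4: pour(A -> B) -> (A=0 B=11)
Step 5: fill(B) -> (A=0 B=12)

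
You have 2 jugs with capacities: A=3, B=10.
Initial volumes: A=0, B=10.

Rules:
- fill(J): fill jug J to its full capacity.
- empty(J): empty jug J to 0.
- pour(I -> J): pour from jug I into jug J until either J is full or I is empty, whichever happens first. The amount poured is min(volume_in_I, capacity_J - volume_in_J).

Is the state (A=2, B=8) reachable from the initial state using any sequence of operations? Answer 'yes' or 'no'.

BFS explored all 26 reachable states.
Reachable set includes: (0,0), (0,1), (0,2), (0,3), (0,4), (0,5), (0,6), (0,7), (0,8), (0,9), (0,10), (1,0) ...
Target (A=2, B=8) not in reachable set → no.

Answer: no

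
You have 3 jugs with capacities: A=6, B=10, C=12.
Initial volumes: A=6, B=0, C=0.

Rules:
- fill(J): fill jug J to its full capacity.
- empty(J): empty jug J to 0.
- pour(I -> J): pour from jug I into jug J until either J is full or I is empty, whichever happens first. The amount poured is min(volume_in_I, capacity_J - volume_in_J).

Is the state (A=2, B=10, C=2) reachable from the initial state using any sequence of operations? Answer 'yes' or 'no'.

BFS from (A=6, B=0, C=0):
  1. fill(C) -> (A=6 B=0 C=12)
  2. pour(A -> B) -> (A=0 B=6 C=12)
  3. fill(A) -> (A=6 B=6 C=12)
  4. pour(A -> B) -> (A=2 B=10 C=12)
  5. empty(B) -> (A=2 B=0 C=12)
  6. pour(C -> B) -> (A=2 B=10 C=2)
Target reached → yes.

Answer: yes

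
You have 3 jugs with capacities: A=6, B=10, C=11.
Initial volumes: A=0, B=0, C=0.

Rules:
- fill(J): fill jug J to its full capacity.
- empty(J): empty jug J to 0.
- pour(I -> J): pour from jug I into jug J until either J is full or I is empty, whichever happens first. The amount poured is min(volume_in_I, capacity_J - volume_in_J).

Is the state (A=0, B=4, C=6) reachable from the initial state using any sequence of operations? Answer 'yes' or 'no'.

Answer: yes

Derivation:
BFS from (A=0, B=0, C=0):
  1. fill(B) -> (A=0 B=10 C=0)
  2. pour(B -> A) -> (A=6 B=4 C=0)
  3. pour(A -> C) -> (A=0 B=4 C=6)
Target reached → yes.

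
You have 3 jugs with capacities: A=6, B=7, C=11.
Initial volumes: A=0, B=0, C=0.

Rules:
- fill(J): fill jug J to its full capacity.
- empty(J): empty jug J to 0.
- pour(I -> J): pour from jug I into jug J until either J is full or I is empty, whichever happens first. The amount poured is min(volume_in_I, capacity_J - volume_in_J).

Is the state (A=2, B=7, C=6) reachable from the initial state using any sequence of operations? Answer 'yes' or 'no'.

BFS from (A=0, B=0, C=0):
  1. fill(A) -> (A=6 B=0 C=0)
  2. fill(B) -> (A=6 B=7 C=0)
  3. pour(A -> C) -> (A=0 B=7 C=6)
  4. fill(A) -> (A=6 B=7 C=6)
  5. pour(B -> C) -> (A=6 B=2 C=11)
  6. empty(C) -> (A=6 B=2 C=0)
  7. pour(A -> C) -> (A=0 B=2 C=6)
  8. pour(B -> A) -> (A=2 B=0 C=6)
  9. fill(B) -> (A=2 B=7 C=6)
Target reached → yes.

Answer: yes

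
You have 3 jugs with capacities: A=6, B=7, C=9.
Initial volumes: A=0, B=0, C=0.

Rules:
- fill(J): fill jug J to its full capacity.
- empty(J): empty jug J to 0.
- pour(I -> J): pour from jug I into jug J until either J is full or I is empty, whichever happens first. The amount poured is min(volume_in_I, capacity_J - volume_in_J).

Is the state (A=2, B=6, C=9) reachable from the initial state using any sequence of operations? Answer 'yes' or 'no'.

BFS from (A=0, B=0, C=0):
  1. fill(A) -> (A=6 B=0 C=0)
  2. fill(C) -> (A=6 B=0 C=9)
  3. pour(C -> B) -> (A=6 B=7 C=2)
  4. empty(B) -> (A=6 B=0 C=2)
  5. pour(A -> B) -> (A=0 B=6 C=2)
  6. pour(C -> A) -> (A=2 B=6 C=0)
  7. fill(C) -> (A=2 B=6 C=9)
Target reached → yes.

Answer: yes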